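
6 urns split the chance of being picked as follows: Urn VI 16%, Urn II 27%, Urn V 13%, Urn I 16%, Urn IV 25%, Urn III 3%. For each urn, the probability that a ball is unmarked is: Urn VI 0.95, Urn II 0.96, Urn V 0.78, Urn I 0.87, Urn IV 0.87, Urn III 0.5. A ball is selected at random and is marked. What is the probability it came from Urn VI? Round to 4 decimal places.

Taking complements, P(marked | each) = Urn VI 0.05, Urn II 0.04, Urn V 0.22, Urn I 0.13, Urn IV 0.13, Urn III 0.5.
By Bayes' rule, posterior ∝ prior × likelihood:
  Urn VI: 0.16 × 0.05 = 0.008
  Urn II: 0.27 × 0.04 = 0.0108
  Urn V: 0.13 × 0.22 = 0.0286
  Urn I: 0.16 × 0.13 = 0.0208
  Urn IV: 0.25 × 0.13 = 0.0325
  Urn III: 0.03 × 0.5 = 0.015
Total = 0.1157.
P(Urn VI | evidence) = 0.008 / 0.1157 ≈ 0.0691.

0.0691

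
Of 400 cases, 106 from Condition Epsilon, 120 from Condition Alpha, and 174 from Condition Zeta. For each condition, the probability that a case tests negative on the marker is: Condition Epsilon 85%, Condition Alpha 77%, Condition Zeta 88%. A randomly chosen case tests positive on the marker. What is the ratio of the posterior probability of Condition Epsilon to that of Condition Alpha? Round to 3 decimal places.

Taking complements, P(marker-positive | each) = Condition Epsilon 0.15, Condition Alpha 0.23, Condition Zeta 0.12.
Unnormalized posteriors (prior × likelihood):
  Condition Epsilon: 0.265 × 0.15 = 0.03975
  Condition Alpha: 0.3 × 0.23 = 0.069
  Condition Zeta: 0.435 × 0.12 = 0.0522
Total = 0.16095.
The ratio is 0.03975 / 0.069 (the normalizer cancels) = 0.576.

0.576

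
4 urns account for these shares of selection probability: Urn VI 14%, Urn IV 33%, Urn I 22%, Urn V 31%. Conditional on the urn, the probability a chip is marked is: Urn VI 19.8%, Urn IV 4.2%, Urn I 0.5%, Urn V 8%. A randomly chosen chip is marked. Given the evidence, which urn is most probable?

Urn VI

Compute prior × likelihood for every hypothesis:
  Urn VI: 0.14 × 0.198 = 0.02772
  Urn IV: 0.33 × 0.042 = 0.01386
  Urn I: 0.22 × 0.005 = 0.0011
  Urn V: 0.31 × 0.08 = 0.0248
Sum = 0.06748.
Largest term belongs to Urn VI, so Urn VI is most probable.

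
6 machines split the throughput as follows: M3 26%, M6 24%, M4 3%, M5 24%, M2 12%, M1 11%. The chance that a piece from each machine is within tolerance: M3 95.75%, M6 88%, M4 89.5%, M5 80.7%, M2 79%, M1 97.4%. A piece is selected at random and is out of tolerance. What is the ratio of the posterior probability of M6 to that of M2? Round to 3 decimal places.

Taking complements, P(oversize | each) = M3 0.0425, M6 0.12, M4 0.105, M5 0.193, M2 0.21, M1 0.026.
By Bayes' rule, posterior ∝ prior × likelihood:
  M3: 0.26 × 0.0425 = 0.01105
  M6: 0.24 × 0.12 = 0.0288
  M4: 0.03 × 0.105 = 0.00315
  M5: 0.24 × 0.193 = 0.04632
  M2: 0.12 × 0.21 = 0.0252
  M1: 0.11 × 0.026 = 0.00286
Total = 0.11738.
The ratio is 0.0288 / 0.0252 (the normalizer cancels) = 1.143.

1.143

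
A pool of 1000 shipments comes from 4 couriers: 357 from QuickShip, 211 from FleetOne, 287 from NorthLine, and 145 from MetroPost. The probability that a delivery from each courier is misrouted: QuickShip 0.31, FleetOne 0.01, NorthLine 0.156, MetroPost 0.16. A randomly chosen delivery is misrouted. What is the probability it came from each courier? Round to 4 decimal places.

QuickShip 0.6123, FleetOne 0.0117, NorthLine 0.2477, MetroPost 0.1284

Unnormalized posteriors (prior × likelihood):
  QuickShip: 0.357 × 0.31 = 0.11067
  FleetOne: 0.211 × 0.01 = 0.00211
  NorthLine: 0.287 × 0.156 = 0.044772
  MetroPost: 0.145 × 0.16 = 0.0232
Total = 0.180752.
P(QuickShip | misrouted) = 0.11067/0.180752 ≈ 0.6123
P(FleetOne | misrouted) = 0.00211/0.180752 ≈ 0.0117
P(NorthLine | misrouted) = 0.044772/0.180752 ≈ 0.2477
P(MetroPost | misrouted) = 0.0232/0.180752 ≈ 0.1284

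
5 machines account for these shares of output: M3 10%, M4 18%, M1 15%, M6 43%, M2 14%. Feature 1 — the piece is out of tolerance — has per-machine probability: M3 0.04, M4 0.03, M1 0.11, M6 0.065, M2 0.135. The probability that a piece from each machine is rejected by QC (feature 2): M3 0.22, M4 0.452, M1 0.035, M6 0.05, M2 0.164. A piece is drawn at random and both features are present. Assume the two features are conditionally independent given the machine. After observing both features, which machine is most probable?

M2

Prior × likelihood for each hypothesis:
  M3: 0.1 × 0.04 × 0.22 = 0.00088
  M4: 0.18 × 0.03 × 0.452 = 0.0024408
  M1: 0.15 × 0.11 × 0.035 = 0.0005775
  M6: 0.43 × 0.065 × 0.05 = 0.0013975
  M2: 0.14 × 0.135 × 0.164 = 0.0030996
Total = 0.0083954.
Largest term belongs to M2, so M2 is most probable.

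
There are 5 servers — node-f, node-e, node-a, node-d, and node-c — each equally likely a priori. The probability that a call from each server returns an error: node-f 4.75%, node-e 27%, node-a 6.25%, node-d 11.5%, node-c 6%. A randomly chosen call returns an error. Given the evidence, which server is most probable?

node-e

With a uniform prior (1/5 each), posterior ∝ likelihood:
  node-f: 0.0475
  node-e: 0.27
  node-a: 0.0625
  node-d: 0.115
  node-c: 0.06
Normalizing constant = 0.555.
Largest term belongs to node-e, so node-e is most probable.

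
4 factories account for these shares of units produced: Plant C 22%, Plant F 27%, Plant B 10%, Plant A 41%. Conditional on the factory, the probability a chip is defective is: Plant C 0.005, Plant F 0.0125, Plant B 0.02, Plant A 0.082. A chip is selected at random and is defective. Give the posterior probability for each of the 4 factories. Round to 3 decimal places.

Unnormalized posteriors (prior × likelihood):
  Plant C: 0.22 × 0.005 = 0.0011
  Plant F: 0.27 × 0.0125 = 0.003375
  Plant B: 0.1 × 0.02 = 0.002
  Plant A: 0.41 × 0.082 = 0.03362
Total = 0.040095.
P(Plant C | defective) = 0.0011/0.040095 ≈ 0.027
P(Plant F | defective) = 0.003375/0.040095 ≈ 0.084
P(Plant B | defective) = 0.002/0.040095 ≈ 0.050
P(Plant A | defective) = 0.03362/0.040095 ≈ 0.839

Plant C 0.027, Plant F 0.084, Plant B 0.050, Plant A 0.839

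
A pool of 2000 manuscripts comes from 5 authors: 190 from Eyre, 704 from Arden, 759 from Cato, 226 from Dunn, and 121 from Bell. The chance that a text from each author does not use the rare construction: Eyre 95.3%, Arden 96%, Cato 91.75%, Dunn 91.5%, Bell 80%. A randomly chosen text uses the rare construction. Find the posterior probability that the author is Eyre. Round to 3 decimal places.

Taking complements, P(rare-form | each) = Eyre 0.047, Arden 0.04, Cato 0.0825, Dunn 0.085, Bell 0.2.
Prior × likelihood for each hypothesis:
  Eyre: 0.095 × 0.047 = 0.004465
  Arden: 0.352 × 0.04 = 0.01408
  Cato: 0.3795 × 0.0825 = 0.03130875
  Dunn: 0.113 × 0.085 = 0.009605
  Bell: 0.0605 × 0.2 = 0.0121
Normalizing constant = 0.07155875.
P(Eyre | evidence) = 0.004465 / 0.07155875 ≈ 0.062.

0.062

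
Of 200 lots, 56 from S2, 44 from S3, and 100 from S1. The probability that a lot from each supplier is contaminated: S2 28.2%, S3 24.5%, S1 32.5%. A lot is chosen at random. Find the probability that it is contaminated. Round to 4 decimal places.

0.2954

Prior × likelihood for each hypothesis:
  S2: 0.28 × 0.282 = 0.07896
  S3: 0.22 × 0.245 = 0.0539
  S1: 0.5 × 0.325 = 0.1625
P(contaminated) = 0.07896 + 0.0539 + 0.1625 = 0.29536 → 0.2954.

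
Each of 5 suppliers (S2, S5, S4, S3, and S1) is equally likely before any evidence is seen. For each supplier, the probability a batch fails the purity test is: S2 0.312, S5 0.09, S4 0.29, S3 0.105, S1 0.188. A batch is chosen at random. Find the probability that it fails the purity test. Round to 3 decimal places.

0.197

Since the prior is uniform, the posterior is proportional to the likelihood:
  S2: 0.312
  S5: 0.09
  S4: 0.29
  S3: 0.105
  S1: 0.188
P(off-spec) = (1/5) × (0.312 + 0.09 + 0.29 + 0.105 + 0.188) = 0.985/5 ≈ 0.197.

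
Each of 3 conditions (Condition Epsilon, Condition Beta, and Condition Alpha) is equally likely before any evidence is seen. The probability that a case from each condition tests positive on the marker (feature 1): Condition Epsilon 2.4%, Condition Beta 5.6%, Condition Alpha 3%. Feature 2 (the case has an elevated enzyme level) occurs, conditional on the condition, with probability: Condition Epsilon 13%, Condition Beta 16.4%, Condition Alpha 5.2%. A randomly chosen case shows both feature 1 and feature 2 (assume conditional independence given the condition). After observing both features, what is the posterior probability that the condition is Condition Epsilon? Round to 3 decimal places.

0.225

With a uniform prior (1/3 each), posterior ∝ likelihood:
  Condition Epsilon: 0.024 × 0.13 = 0.00312
  Condition Beta: 0.056 × 0.164 = 0.009184
  Condition Alpha: 0.03 × 0.052 = 0.00156
Normalizing constant = 0.013864.
P(Condition Epsilon | evidence) = 0.00312 / 0.013864 ≈ 0.225.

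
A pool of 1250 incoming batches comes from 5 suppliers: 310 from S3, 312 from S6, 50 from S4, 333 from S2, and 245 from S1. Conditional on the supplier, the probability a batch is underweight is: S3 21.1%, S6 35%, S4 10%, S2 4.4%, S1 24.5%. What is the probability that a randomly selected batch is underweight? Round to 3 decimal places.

0.203

Unnormalized posteriors (prior × likelihood):
  S3: 0.248 × 0.211 = 0.052328
  S6: 0.2496 × 0.35 = 0.08736
  S4: 0.04 × 0.1 = 0.004
  S2: 0.2664 × 0.044 = 0.0117216
  S1: 0.196 × 0.245 = 0.04802
P(underweight) = 0.052328 + 0.08736 + 0.004 + 0.0117216 + 0.04802 = 0.2034296 → 0.203.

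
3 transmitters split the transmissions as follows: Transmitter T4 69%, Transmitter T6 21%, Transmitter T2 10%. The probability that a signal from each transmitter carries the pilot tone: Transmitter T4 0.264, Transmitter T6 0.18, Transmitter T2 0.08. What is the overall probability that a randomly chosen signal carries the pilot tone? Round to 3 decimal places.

By Bayes' rule, posterior ∝ prior × likelihood:
  Transmitter T4: 0.69 × 0.264 = 0.18216
  Transmitter T6: 0.21 × 0.18 = 0.0378
  Transmitter T2: 0.1 × 0.08 = 0.008
P(pilot) = 0.18216 + 0.0378 + 0.008 = 0.22796 → 0.228.

0.228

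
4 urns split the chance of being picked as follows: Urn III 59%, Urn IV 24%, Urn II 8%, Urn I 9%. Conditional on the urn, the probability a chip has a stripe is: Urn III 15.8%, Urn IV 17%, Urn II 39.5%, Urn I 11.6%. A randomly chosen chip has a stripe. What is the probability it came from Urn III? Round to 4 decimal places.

Compute prior × likelihood for every hypothesis:
  Urn III: 0.59 × 0.158 = 0.09322
  Urn IV: 0.24 × 0.17 = 0.0408
  Urn II: 0.08 × 0.395 = 0.0316
  Urn I: 0.09 × 0.116 = 0.01044
Normalizing constant = 0.17606.
P(Urn III | evidence) = 0.09322 / 0.17606 ≈ 0.5295.

0.5295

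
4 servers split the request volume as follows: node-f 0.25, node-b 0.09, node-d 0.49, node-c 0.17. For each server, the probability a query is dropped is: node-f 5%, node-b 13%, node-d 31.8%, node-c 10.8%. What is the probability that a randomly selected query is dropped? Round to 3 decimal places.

0.198

Prior × likelihood for each hypothesis:
  node-f: 0.25 × 0.05 = 0.0125
  node-b: 0.09 × 0.13 = 0.0117
  node-d: 0.49 × 0.318 = 0.15582
  node-c: 0.17 × 0.108 = 0.01836
P(dropped) = 0.0125 + 0.0117 + 0.15582 + 0.01836 = 0.19838 → 0.198.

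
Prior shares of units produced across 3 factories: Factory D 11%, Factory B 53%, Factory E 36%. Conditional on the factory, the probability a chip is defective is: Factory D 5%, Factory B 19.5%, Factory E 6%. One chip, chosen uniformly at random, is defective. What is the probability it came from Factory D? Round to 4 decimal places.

0.0422

Prior × likelihood for each hypothesis:
  Factory D: 0.11 × 0.05 = 0.0055
  Factory B: 0.53 × 0.195 = 0.10335
  Factory E: 0.36 × 0.06 = 0.0216
Total = 0.13045.
P(Factory D | evidence) = 0.0055 / 0.13045 ≈ 0.0422.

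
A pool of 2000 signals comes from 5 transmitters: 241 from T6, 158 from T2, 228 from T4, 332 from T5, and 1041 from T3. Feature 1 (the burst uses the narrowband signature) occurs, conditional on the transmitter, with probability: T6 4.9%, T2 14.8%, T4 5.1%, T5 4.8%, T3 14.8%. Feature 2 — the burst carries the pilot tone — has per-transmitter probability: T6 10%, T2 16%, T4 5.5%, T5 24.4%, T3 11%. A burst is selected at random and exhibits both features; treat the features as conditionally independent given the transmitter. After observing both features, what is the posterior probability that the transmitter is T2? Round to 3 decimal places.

By Bayes' rule, posterior ∝ prior × likelihood:
  T6: 0.1205 × 0.049 × 0.1 = 0.00059045
  T2: 0.079 × 0.148 × 0.16 = 0.00187072
  T4: 0.114 × 0.051 × 0.055 = 0.00031977
  T5: 0.166 × 0.048 × 0.244 = 0.001944192
  T3: 0.5205 × 0.148 × 0.11 = 0.00847374
Sum = 0.013198872.
P(T2 | evidence) = 0.00187072 / 0.013198872 ≈ 0.142.

0.142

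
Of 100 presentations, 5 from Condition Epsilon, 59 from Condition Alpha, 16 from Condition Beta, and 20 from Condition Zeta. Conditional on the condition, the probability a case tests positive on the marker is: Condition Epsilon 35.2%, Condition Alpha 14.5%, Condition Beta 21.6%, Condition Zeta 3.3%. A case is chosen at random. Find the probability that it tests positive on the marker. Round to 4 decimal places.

By Bayes' rule, posterior ∝ prior × likelihood:
  Condition Epsilon: 0.05 × 0.352 = 0.0176
  Condition Alpha: 0.59 × 0.145 = 0.08555
  Condition Beta: 0.16 × 0.216 = 0.03456
  Condition Zeta: 0.2 × 0.033 = 0.0066
P(marker-positive) = 0.0176 + 0.08555 + 0.03456 + 0.0066 = 0.14431 → 0.1443.

0.1443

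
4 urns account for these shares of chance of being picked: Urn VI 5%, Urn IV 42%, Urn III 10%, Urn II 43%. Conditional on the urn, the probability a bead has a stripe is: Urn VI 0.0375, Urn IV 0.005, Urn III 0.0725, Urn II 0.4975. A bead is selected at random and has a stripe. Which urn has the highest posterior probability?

Urn II

Unnormalized posteriors (prior × likelihood):
  Urn VI: 0.05 × 0.0375 = 0.001875
  Urn IV: 0.42 × 0.005 = 0.0021
  Urn III: 0.1 × 0.0725 = 0.00725
  Urn II: 0.43 × 0.4975 = 0.213925
Sum = 0.22515.
Largest term belongs to Urn II, so Urn II is most probable.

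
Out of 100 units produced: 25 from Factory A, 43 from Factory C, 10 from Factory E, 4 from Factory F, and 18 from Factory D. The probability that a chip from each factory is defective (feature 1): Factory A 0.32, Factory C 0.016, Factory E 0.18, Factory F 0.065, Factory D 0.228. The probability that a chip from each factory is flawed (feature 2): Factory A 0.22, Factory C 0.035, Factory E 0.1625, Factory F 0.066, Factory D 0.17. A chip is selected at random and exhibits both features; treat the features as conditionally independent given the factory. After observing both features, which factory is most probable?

Prior × likelihood for each hypothesis:
  Factory A: 0.25 × 0.32 × 0.22 = 0.0176
  Factory C: 0.43 × 0.016 × 0.035 = 0.0002408
  Factory E: 0.1 × 0.18 × 0.1625 = 0.002925
  Factory F: 0.04 × 0.065 × 0.066 = 0.0001716
  Factory D: 0.18 × 0.228 × 0.17 = 0.0069768
Total = 0.0279142.
Largest term belongs to Factory A, so Factory A is most probable.

Factory A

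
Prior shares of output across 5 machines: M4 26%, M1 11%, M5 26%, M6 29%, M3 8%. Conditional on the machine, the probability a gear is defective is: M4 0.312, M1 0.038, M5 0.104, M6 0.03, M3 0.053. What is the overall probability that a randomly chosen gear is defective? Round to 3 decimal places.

0.125

Compute prior × likelihood for every hypothesis:
  M4: 0.26 × 0.312 = 0.08112
  M1: 0.11 × 0.038 = 0.00418
  M5: 0.26 × 0.104 = 0.02704
  M6: 0.29 × 0.03 = 0.0087
  M3: 0.08 × 0.053 = 0.00424
P(defective) = 0.08112 + 0.00418 + 0.02704 + 0.0087 + 0.00424 = 0.12528 → 0.125.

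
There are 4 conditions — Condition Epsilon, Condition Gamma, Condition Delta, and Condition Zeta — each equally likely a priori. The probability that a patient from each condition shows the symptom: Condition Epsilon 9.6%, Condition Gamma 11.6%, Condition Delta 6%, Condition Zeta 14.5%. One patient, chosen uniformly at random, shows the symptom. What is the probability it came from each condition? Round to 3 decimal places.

With a uniform prior (1/4 each), posterior ∝ likelihood:
  Condition Epsilon: 0.096
  Condition Gamma: 0.116
  Condition Delta: 0.06
  Condition Zeta: 0.145
Normalizing constant = 0.417.
P(Condition Epsilon | symptomatic) = 0.096/0.417 ≈ 0.230
P(Condition Gamma | symptomatic) = 0.116/0.417 ≈ 0.278
P(Condition Delta | symptomatic) = 0.06/0.417 ≈ 0.144
P(Condition Zeta | symptomatic) = 0.145/0.417 ≈ 0.348

Condition Epsilon 0.230, Condition Gamma 0.278, Condition Delta 0.144, Condition Zeta 0.348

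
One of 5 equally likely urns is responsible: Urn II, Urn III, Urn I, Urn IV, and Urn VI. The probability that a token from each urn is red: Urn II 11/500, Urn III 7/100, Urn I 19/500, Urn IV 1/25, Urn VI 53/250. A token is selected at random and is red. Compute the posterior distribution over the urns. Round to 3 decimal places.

Urn II 0.058, Urn III 0.183, Urn I 0.099, Urn IV 0.105, Urn VI 0.555

Since the prior is uniform, the posterior is proportional to the likelihood:
  Urn II: 0.022
  Urn III: 0.07
  Urn I: 0.038
  Urn IV: 0.04
  Urn VI: 0.212
Sum = 0.382.
P(Urn II | red) = 0.022/0.382 ≈ 0.058
P(Urn III | red) = 0.07/0.382 ≈ 0.183
P(Urn I | red) = 0.038/0.382 ≈ 0.099
P(Urn IV | red) = 0.04/0.382 ≈ 0.105
P(Urn VI | red) = 0.212/0.382 ≈ 0.555
(Check: 0.058+0.183+0.099+0.105+0.555 = 1.000.)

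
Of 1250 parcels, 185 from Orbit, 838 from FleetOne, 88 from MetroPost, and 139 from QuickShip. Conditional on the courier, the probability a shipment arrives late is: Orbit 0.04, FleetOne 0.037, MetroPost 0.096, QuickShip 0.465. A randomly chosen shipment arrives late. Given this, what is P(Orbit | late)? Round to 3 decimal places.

0.066

Unnormalized posteriors (prior × likelihood):
  Orbit: 0.148 × 0.04 = 0.00592
  FleetOne: 0.6704 × 0.037 = 0.0248048
  MetroPost: 0.0704 × 0.096 = 0.0067584
  QuickShip: 0.1112 × 0.465 = 0.051708
Total = 0.0891912.
P(Orbit | evidence) = 0.00592 / 0.0891912 ≈ 0.066.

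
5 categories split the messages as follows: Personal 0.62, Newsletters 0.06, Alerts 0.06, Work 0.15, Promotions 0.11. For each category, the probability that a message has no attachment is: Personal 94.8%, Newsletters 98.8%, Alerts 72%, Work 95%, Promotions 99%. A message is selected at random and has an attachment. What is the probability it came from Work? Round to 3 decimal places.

0.129

Taking complements, P(attachment | each) = Personal 0.052, Newsletters 0.012, Alerts 0.28, Work 0.05, Promotions 0.01.
Prior × likelihood for each hypothesis:
  Personal: 0.62 × 0.052 = 0.03224
  Newsletters: 0.06 × 0.012 = 0.00072
  Alerts: 0.06 × 0.28 = 0.0168
  Work: 0.15 × 0.05 = 0.0075
  Promotions: 0.11 × 0.01 = 0.0011
Normalizing constant = 0.05836.
P(Work | evidence) = 0.0075 / 0.05836 ≈ 0.129.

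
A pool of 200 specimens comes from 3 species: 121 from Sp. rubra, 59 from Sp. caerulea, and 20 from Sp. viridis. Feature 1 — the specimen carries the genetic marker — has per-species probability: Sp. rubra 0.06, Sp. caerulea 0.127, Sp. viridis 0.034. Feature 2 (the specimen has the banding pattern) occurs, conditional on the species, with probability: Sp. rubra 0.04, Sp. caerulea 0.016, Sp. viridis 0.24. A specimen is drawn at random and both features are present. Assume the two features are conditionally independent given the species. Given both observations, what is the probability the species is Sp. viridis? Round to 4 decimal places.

0.2846

By Bayes' rule, posterior ∝ prior × likelihood:
  Sp. rubra: 0.605 × 0.06 × 0.04 = 0.001452
  Sp. caerulea: 0.295 × 0.127 × 0.016 = 0.00059944
  Sp. viridis: 0.1 × 0.034 × 0.24 = 0.000816
Sum = 0.00286744.
P(Sp. viridis | evidence) = 0.000816 / 0.00286744 ≈ 0.2846.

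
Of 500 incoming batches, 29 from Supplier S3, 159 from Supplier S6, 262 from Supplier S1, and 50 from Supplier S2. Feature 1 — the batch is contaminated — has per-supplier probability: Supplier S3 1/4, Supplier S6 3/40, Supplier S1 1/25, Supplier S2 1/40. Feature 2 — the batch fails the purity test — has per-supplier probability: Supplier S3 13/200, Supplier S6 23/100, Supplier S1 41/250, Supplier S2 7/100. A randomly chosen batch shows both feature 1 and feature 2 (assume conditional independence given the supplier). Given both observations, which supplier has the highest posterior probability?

Supplier S6

Compute prior × likelihood for every hypothesis:
  Supplier S3: 0.058 × 0.25 × 0.065 = 0.0009425
  Supplier S6: 0.318 × 0.075 × 0.23 = 0.0054855
  Supplier S1: 0.524 × 0.04 × 0.164 = 0.00343744
  Supplier S2: 0.1 × 0.025 × 0.07 = 0.000175
Total = 0.01004044.
Largest term belongs to Supplier S6, so Supplier S6 is most probable.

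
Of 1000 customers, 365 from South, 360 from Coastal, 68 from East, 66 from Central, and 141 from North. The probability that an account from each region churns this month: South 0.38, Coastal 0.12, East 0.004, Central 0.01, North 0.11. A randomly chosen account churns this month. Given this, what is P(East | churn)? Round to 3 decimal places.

Compute prior × likelihood for every hypothesis:
  South: 0.365 × 0.38 = 0.1387
  Coastal: 0.36 × 0.12 = 0.0432
  East: 0.068 × 0.004 = 0.000272
  Central: 0.066 × 0.01 = 0.00066
  North: 0.141 × 0.11 = 0.01551
Normalizing constant = 0.198342.
P(East | evidence) = 0.000272 / 0.198342 ≈ 0.001.

0.001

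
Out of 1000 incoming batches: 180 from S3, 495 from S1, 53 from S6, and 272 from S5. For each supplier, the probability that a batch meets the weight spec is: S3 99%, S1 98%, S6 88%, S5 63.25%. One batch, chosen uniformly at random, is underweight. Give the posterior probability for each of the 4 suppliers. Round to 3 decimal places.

Taking complements, P(underweight | each) = S3 0.01, S1 0.02, S6 0.12, S5 0.3675.
By Bayes' rule, posterior ∝ prior × likelihood:
  S3: 0.18 × 0.01 = 0.0018
  S1: 0.495 × 0.02 = 0.0099
  S6: 0.053 × 0.12 = 0.00636
  S5: 0.272 × 0.3675 = 0.09996
Normalizing constant = 0.11802.
P(S3 | underweight) = 0.0018/0.11802 ≈ 0.015
P(S1 | underweight) = 0.0099/0.11802 ≈ 0.084
P(S6 | underweight) = 0.00636/0.11802 ≈ 0.054
P(S5 | underweight) = 0.09996/0.11802 ≈ 0.847
(Check: 0.015+0.084+0.054+0.847 = 1.000.)

S3 0.015, S1 0.084, S6 0.054, S5 0.847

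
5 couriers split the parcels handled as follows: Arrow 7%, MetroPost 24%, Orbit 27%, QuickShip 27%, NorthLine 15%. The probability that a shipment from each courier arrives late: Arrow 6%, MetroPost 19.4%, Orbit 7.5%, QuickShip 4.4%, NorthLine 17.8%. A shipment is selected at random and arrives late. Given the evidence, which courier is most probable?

By Bayes' rule, posterior ∝ prior × likelihood:
  Arrow: 0.07 × 0.06 = 0.0042
  MetroPost: 0.24 × 0.194 = 0.04656
  Orbit: 0.27 × 0.075 = 0.02025
  QuickShip: 0.27 × 0.044 = 0.01188
  NorthLine: 0.15 × 0.178 = 0.0267
Normalizing constant = 0.10959.
Largest term belongs to MetroPost, so MetroPost is most probable.

MetroPost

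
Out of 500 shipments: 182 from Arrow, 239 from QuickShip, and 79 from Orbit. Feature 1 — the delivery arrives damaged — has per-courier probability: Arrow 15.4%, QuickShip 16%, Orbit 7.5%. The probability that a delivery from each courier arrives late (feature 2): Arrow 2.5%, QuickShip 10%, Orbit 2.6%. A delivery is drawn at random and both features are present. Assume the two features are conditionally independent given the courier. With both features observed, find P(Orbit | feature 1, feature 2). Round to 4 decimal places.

Unnormalized posteriors (prior × likelihood):
  Arrow: 0.364 × 0.154 × 0.025 = 0.0014014
  QuickShip: 0.478 × 0.16 × 0.1 = 0.007648
  Orbit: 0.158 × 0.075 × 0.026 = 0.0003081
Sum = 0.0093575.
P(Orbit | evidence) = 0.0003081 / 0.0093575 ≈ 0.0329.

0.0329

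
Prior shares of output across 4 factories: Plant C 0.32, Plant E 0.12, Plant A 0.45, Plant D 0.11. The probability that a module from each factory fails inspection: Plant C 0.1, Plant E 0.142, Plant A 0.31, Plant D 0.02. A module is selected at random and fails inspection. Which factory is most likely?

Prior × likelihood for each hypothesis:
  Plant C: 0.32 × 0.1 = 0.032
  Plant E: 0.12 × 0.142 = 0.01704
  Plant A: 0.45 × 0.31 = 0.1395
  Plant D: 0.11 × 0.02 = 0.0022
Total = 0.19074.
Largest term belongs to Plant A, so Plant A is most probable.

Plant A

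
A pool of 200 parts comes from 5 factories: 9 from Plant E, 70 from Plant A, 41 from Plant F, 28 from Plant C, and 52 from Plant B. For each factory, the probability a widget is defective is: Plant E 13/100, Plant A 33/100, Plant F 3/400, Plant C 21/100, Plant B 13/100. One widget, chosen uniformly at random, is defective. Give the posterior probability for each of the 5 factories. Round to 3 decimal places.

Unnormalized posteriors (prior × likelihood):
  Plant E: 0.045 × 0.13 = 0.00585
  Plant A: 0.35 × 0.33 = 0.1155
  Plant F: 0.205 × 0.0075 = 0.0015375
  Plant C: 0.14 × 0.21 = 0.0294
  Plant B: 0.26 × 0.13 = 0.0338
Normalizing constant = 0.1860875.
P(Plant E | defective) = 0.00585/0.1860875 ≈ 0.031
P(Plant A | defective) = 0.1155/0.1860875 ≈ 0.621
P(Plant F | defective) = 0.0015375/0.1860875 ≈ 0.008
P(Plant C | defective) = 0.0294/0.1860875 ≈ 0.158
P(Plant B | defective) = 0.0338/0.1860875 ≈ 0.182
(Check: 0.031+0.621+0.008+0.158+0.182 = 1.000.)

Plant E 0.031, Plant A 0.621, Plant F 0.008, Plant C 0.158, Plant B 0.182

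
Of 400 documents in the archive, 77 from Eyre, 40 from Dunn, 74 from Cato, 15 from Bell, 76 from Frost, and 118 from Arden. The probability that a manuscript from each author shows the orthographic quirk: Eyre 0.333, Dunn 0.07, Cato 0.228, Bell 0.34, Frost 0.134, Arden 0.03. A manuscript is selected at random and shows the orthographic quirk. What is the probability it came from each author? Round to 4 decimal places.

Eyre 0.3998, Dunn 0.0437, Cato 0.2631, Bell 0.0795, Frost 0.1588, Arden 0.0552

Unnormalized posteriors (prior × likelihood):
  Eyre: 0.1925 × 0.333 = 0.0641025
  Dunn: 0.1 × 0.07 = 0.007
  Cato: 0.185 × 0.228 = 0.04218
  Bell: 0.0375 × 0.34 = 0.01275
  Frost: 0.19 × 0.134 = 0.02546
  Arden: 0.295 × 0.03 = 0.00885
Sum = 0.1603425.
P(Eyre | quirk) = 0.0641025/0.1603425 ≈ 0.3998
P(Dunn | quirk) = 0.007/0.1603425 ≈ 0.0437
P(Cato | quirk) = 0.04218/0.1603425 ≈ 0.2631
P(Bell | quirk) = 0.01275/0.1603425 ≈ 0.0795
P(Frost | quirk) = 0.02546/0.1603425 ≈ 0.1588
P(Arden | quirk) = 0.00885/0.1603425 ≈ 0.0552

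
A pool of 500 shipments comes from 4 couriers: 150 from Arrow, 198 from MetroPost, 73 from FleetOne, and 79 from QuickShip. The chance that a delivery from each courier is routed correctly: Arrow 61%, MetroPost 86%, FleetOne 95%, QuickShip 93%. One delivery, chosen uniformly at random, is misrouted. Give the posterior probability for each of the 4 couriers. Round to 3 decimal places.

Taking complements, P(misrouted | each) = Arrow 0.39, MetroPost 0.14, FleetOne 0.05, QuickShip 0.07.
Compute prior × likelihood for every hypothesis:
  Arrow: 0.3 × 0.39 = 0.117
  MetroPost: 0.396 × 0.14 = 0.05544
  FleetOne: 0.146 × 0.05 = 0.0073
  QuickShip: 0.158 × 0.07 = 0.01106
Normalizing constant = 0.1908.
P(Arrow | misrouted) = 0.117/0.1908 ≈ 0.613
P(MetroPost | misrouted) = 0.05544/0.1908 ≈ 0.291
P(FleetOne | misrouted) = 0.0073/0.1908 ≈ 0.038
P(QuickShip | misrouted) = 0.01106/0.1908 ≈ 0.058

Arrow 0.613, MetroPost 0.291, FleetOne 0.038, QuickShip 0.058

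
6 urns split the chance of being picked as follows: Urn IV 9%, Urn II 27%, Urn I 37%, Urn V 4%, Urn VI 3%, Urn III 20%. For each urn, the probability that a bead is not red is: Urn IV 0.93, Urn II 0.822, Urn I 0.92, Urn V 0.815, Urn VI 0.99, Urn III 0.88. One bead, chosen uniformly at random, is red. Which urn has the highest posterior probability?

Taking complements, P(red | each) = Urn IV 0.07, Urn II 0.178, Urn I 0.08, Urn V 0.185, Urn VI 0.01, Urn III 0.12.
Compute prior × likelihood for every hypothesis:
  Urn IV: 0.09 × 0.07 = 0.0063
  Urn II: 0.27 × 0.178 = 0.04806
  Urn I: 0.37 × 0.08 = 0.0296
  Urn V: 0.04 × 0.185 = 0.0074
  Urn VI: 0.03 × 0.01 = 0.0003
  Urn III: 0.2 × 0.12 = 0.024
Normalizing constant = 0.11566.
Largest term belongs to Urn II, so Urn II is most probable.

Urn II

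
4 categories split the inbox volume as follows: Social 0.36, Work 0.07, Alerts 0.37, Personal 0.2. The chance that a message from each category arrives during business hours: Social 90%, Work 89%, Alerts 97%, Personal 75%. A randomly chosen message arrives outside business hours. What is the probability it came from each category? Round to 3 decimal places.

Social 0.344, Work 0.073, Alerts 0.106, Personal 0.477

Taking complements, P(off-hours | each) = Social 0.1, Work 0.11, Alerts 0.03, Personal 0.25.
Unnormalized posteriors (prior × likelihood):
  Social: 0.36 × 0.1 = 0.036
  Work: 0.07 × 0.11 = 0.0077
  Alerts: 0.37 × 0.03 = 0.0111
  Personal: 0.2 × 0.25 = 0.05
Total = 0.1048.
P(Social | off-hours) = 0.036/0.1048 ≈ 0.344
P(Work | off-hours) = 0.0077/0.1048 ≈ 0.073
P(Alerts | off-hours) = 0.0111/0.1048 ≈ 0.106
P(Personal | off-hours) = 0.05/0.1048 ≈ 0.477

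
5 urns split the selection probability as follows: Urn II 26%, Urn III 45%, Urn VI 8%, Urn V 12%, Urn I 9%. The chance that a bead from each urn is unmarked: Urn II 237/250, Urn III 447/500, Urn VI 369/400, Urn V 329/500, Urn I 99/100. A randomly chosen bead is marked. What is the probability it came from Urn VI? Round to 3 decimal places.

0.057

Taking complements, P(marked | each) = Urn II 0.052, Urn III 0.106, Urn VI 0.0775, Urn V 0.342, Urn I 0.01.
Prior × likelihood for each hypothesis:
  Urn II: 0.26 × 0.052 = 0.01352
  Urn III: 0.45 × 0.106 = 0.0477
  Urn VI: 0.08 × 0.0775 = 0.0062
  Urn V: 0.12 × 0.342 = 0.04104
  Urn I: 0.09 × 0.01 = 0.0009
Normalizing constant = 0.10936.
P(Urn VI | evidence) = 0.0062 / 0.10936 ≈ 0.057.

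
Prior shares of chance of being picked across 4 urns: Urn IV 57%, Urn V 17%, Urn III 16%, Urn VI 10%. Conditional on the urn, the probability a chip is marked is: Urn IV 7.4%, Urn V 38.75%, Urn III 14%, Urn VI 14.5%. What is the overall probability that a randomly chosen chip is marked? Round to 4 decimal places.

0.1450

Unnormalized posteriors (prior × likelihood):
  Urn IV: 0.57 × 0.074 = 0.04218
  Urn V: 0.17 × 0.3875 = 0.065875
  Urn III: 0.16 × 0.14 = 0.0224
  Urn VI: 0.1 × 0.145 = 0.0145
P(marked) = 0.04218 + 0.065875 + 0.0224 + 0.0145 = 0.144955 → 0.1450.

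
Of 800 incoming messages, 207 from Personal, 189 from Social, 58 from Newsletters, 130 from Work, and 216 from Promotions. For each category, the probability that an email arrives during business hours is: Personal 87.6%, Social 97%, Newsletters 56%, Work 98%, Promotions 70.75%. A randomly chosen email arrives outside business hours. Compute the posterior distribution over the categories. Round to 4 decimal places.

Personal 0.2093, Social 0.0462, Newsletters 0.2081, Work 0.0212, Promotions 0.5152

Taking complements, P(off-hours | each) = Personal 0.124, Social 0.03, Newsletters 0.44, Work 0.02, Promotions 0.2925.
Prior × likelihood for each hypothesis:
  Personal: 0.25875 × 0.124 = 0.032085
  Social: 0.23625 × 0.03 = 0.0070875
  Newsletters: 0.0725 × 0.44 = 0.0319
  Work: 0.1625 × 0.02 = 0.00325
  Promotions: 0.27 × 0.2925 = 0.078975
Normalizing constant = 0.1532975.
P(Personal | off-hours) = 0.032085/0.1532975 ≈ 0.2093
P(Social | off-hours) = 0.0070875/0.1532975 ≈ 0.0462
P(Newsletters | off-hours) = 0.0319/0.1532975 ≈ 0.2081
P(Work | off-hours) = 0.00325/0.1532975 ≈ 0.0212
P(Promotions | off-hours) = 0.078975/0.1532975 ≈ 0.5152
(Check: 0.2093+0.0462+0.2081+0.0212+0.5152 = 1.0000.)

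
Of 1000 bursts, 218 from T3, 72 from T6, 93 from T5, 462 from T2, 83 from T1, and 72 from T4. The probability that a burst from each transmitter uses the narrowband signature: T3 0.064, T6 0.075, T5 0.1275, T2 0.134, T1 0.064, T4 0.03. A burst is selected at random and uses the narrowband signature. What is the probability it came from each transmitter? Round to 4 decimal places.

Unnormalized posteriors (prior × likelihood):
  T3: 0.218 × 0.064 = 0.013952
  T6: 0.072 × 0.075 = 0.0054
  T5: 0.093 × 0.1275 = 0.0118575
  T2: 0.462 × 0.134 = 0.061908
  T1: 0.083 × 0.064 = 0.005312
  T4: 0.072 × 0.03 = 0.00216
Total = 0.1005895.
P(T3 | narrowband) = 0.013952/0.1005895 ≈ 0.1387
P(T6 | narrowband) = 0.0054/0.1005895 ≈ 0.0537
P(T5 | narrowband) = 0.0118575/0.1005895 ≈ 0.1179
P(T2 | narrowband) = 0.061908/0.1005895 ≈ 0.6155
P(T1 | narrowband) = 0.005312/0.1005895 ≈ 0.0528
P(T4 | narrowband) = 0.00216/0.1005895 ≈ 0.0215

T3 0.1387, T6 0.0537, T5 0.1179, T2 0.6155, T1 0.0528, T4 0.0215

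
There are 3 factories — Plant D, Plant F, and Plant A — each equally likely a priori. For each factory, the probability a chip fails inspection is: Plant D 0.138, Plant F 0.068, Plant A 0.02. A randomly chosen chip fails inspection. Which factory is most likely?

Since the prior is uniform, the posterior is proportional to the likelihood:
  Plant D: 0.138
  Plant F: 0.068
  Plant A: 0.02
Total = 0.226.
Largest term belongs to Plant D, so Plant D is most probable.

Plant D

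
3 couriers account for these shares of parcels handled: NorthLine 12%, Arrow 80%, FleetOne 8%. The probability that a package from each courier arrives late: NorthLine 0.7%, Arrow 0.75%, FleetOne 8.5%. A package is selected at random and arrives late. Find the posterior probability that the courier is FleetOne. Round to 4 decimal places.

0.4985

Prior × likelihood for each hypothesis:
  NorthLine: 0.12 × 0.007 = 0.00084
  Arrow: 0.8 × 0.0075 = 0.006
  FleetOne: 0.08 × 0.085 = 0.0068
Total = 0.01364.
P(FleetOne | evidence) = 0.0068 / 0.01364 ≈ 0.4985.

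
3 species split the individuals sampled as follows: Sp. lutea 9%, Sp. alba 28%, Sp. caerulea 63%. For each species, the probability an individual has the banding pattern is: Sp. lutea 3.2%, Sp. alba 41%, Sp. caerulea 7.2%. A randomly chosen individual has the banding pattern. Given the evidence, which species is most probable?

Sp. alba

By Bayes' rule, posterior ∝ prior × likelihood:
  Sp. lutea: 0.09 × 0.032 = 0.00288
  Sp. alba: 0.28 × 0.41 = 0.1148
  Sp. caerulea: 0.63 × 0.072 = 0.04536
Total = 0.16304.
Largest term belongs to Sp. alba, so Sp. alba is most probable.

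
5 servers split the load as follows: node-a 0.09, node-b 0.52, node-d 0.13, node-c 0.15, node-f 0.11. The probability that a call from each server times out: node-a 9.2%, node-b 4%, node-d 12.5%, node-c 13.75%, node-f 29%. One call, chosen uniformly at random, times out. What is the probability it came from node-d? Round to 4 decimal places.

0.1661

Unnormalized posteriors (prior × likelihood):
  node-a: 0.09 × 0.092 = 0.00828
  node-b: 0.52 × 0.04 = 0.0208
  node-d: 0.13 × 0.125 = 0.01625
  node-c: 0.15 × 0.1375 = 0.020625
  node-f: 0.11 × 0.29 = 0.0319
Total = 0.097855.
P(node-d | evidence) = 0.01625 / 0.097855 ≈ 0.1661.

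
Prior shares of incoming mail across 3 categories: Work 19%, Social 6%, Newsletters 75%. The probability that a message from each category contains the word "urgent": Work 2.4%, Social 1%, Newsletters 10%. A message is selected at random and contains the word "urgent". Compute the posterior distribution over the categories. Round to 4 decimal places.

Work 0.0569, Social 0.0075, Newsletters 0.9356

Prior × likelihood for each hypothesis:
  Work: 0.19 × 0.024 = 0.00456
  Social: 0.06 × 0.01 = 0.0006
  Newsletters: 0.75 × 0.1 = 0.075
Total = 0.08016.
P(Work | urgent-flag) = 0.00456/0.08016 ≈ 0.0569
P(Social | urgent-flag) = 0.0006/0.08016 ≈ 0.0075
P(Newsletters | urgent-flag) = 0.075/0.08016 ≈ 0.9356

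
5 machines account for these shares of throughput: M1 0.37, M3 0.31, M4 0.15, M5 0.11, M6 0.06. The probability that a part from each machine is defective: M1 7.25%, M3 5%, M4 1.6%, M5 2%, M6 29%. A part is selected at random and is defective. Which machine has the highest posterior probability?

Unnormalized posteriors (prior × likelihood):
  M1: 0.37 × 0.0725 = 0.026825
  M3: 0.31 × 0.05 = 0.0155
  M4: 0.15 × 0.016 = 0.0024
  M5: 0.11 × 0.02 = 0.0022
  M6: 0.06 × 0.29 = 0.0174
Sum = 0.064325.
Largest term belongs to M1, so M1 is most probable.

M1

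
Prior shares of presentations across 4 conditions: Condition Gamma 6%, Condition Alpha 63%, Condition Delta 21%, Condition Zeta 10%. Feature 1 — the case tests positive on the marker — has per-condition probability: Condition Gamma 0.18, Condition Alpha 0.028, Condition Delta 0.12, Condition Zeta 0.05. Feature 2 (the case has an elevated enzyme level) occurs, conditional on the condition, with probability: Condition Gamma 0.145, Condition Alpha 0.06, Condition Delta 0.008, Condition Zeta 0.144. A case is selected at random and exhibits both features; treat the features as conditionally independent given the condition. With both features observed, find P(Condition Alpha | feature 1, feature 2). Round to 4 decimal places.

0.2985

Prior × likelihood for each hypothesis:
  Condition Gamma: 0.06 × 0.18 × 0.145 = 0.001566
  Condition Alpha: 0.63 × 0.028 × 0.06 = 0.0010584
  Condition Delta: 0.21 × 0.12 × 0.008 = 0.0002016
  Condition Zeta: 0.1 × 0.05 × 0.144 = 0.00072
Sum = 0.003546.
P(Condition Alpha | evidence) = 0.0010584 / 0.003546 ≈ 0.2985.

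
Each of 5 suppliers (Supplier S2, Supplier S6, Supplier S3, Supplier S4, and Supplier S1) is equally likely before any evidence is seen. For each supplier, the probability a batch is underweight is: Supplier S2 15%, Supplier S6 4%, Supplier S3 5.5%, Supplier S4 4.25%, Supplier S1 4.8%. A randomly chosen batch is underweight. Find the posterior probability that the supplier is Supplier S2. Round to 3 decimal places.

With a uniform prior (1/5 each), posterior ∝ likelihood:
  Supplier S2: 0.15
  Supplier S6: 0.04
  Supplier S3: 0.055
  Supplier S4: 0.0425
  Supplier S1: 0.048
Normalizing constant = 0.3355.
P(Supplier S2 | evidence) = 0.15 / 0.3355 ≈ 0.447.

0.447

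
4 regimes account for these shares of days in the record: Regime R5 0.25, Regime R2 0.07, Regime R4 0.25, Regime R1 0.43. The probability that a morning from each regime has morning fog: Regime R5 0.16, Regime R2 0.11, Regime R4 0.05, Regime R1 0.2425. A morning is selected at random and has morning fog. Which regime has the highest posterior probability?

Compute prior × likelihood for every hypothesis:
  Regime R5: 0.25 × 0.16 = 0.04
  Regime R2: 0.07 × 0.11 = 0.0077
  Regime R4: 0.25 × 0.05 = 0.0125
  Regime R1: 0.43 × 0.2425 = 0.104275
Normalizing constant = 0.164475.
Largest term belongs to Regime R1, so Regime R1 is most probable.

Regime R1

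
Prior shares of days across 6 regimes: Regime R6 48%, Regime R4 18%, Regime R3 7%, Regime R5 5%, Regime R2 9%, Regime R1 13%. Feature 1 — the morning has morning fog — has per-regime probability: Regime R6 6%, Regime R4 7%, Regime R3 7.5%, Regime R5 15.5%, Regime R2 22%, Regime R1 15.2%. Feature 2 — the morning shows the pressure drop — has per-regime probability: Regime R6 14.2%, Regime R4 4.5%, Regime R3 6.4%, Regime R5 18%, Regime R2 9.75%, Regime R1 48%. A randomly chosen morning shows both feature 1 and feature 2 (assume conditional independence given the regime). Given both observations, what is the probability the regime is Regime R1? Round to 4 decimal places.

Prior × likelihood for each hypothesis:
  Regime R6: 0.48 × 0.06 × 0.142 = 0.0040896
  Regime R4: 0.18 × 0.07 × 0.045 = 0.000567
  Regime R3: 0.07 × 0.075 × 0.064 = 0.000336
  Regime R5: 0.05 × 0.155 × 0.18 = 0.001395
  Regime R2: 0.09 × 0.22 × 0.0975 = 0.0019305
  Regime R1: 0.13 × 0.152 × 0.48 = 0.0094848
Sum = 0.0178029.
P(Regime R1 | evidence) = 0.0094848 / 0.0178029 ≈ 0.5328.

0.5328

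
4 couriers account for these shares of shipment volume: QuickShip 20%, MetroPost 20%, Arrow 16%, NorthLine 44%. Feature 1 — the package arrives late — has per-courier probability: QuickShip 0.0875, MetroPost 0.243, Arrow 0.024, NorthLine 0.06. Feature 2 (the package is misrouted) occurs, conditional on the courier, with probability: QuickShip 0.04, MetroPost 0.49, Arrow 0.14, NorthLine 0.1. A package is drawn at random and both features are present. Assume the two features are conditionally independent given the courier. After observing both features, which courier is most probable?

MetroPost

Unnormalized posteriors (prior × likelihood):
  QuickShip: 0.2 × 0.0875 × 0.04 = 0.0007
  MetroPost: 0.2 × 0.243 × 0.49 = 0.023814
  Arrow: 0.16 × 0.024 × 0.14 = 0.0005376
  NorthLine: 0.44 × 0.06 × 0.1 = 0.00264
Total = 0.0276916.
Largest term belongs to MetroPost, so MetroPost is most probable.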